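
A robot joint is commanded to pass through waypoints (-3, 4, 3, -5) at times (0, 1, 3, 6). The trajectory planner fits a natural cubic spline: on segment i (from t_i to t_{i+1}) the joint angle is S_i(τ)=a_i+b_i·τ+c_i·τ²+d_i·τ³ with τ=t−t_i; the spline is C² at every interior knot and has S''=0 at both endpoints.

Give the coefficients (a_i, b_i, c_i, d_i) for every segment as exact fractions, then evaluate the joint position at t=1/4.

  seg 0: a=-3 b=347/42 c=0 d=-53/42
  seg 1: a=4 b=94/21 c=-53/14 d=109/168
  seg 2: a=3 b=-121/42 c=3/28 d=-1/84
S(1/4) = -855/896

Δ: Δ0=7, Δ1=-1/2, Δ2=-8/3
row 1: diag=6, rhs=-45; c'=1/3, d'=-15/2
row 2: denom=10−2·1/3=28/3; d'=(-13−2·-15/2)/(28/3)=3/14
back: M2=3/14
back: M1=-15/2−1/3·3/14=-53/7
M: M0=0, M1=-53/7, M2=3/14, M3=0
seg 0: a=-3, c=M0/2=0, d=(M1−M0)/(6·1)=-53/42, b=Δ0−h0·(2M0+M1)/6=347/42
seg 1: a=4, c=M1/2=-53/14, d=(M2−M1)/(6·2)=109/168, b=Δ1−h1·(2M1+M2)/6=94/21
seg 2: a=3, c=M2/2=3/28, d=(M3−M2)/(6·3)=-1/84, b=Δ2−h2·(2M2+M3)/6=-121/42
t_q=1/4 → seg 0, τ=1/4; S=-3+347/42·τ+0·τ²+-53/42·τ³=-855/896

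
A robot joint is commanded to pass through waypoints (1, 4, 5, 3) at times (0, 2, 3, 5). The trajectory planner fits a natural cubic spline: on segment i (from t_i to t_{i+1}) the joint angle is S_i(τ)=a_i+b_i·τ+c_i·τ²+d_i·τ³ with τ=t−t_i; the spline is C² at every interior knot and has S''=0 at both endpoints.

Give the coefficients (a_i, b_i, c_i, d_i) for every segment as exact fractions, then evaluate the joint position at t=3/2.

  seg 0: a=1 b=109/70 c=0 d=-1/70
  seg 1: a=4 b=97/70 c=-3/35 d=-3/10
  seg 2: a=5 b=11/35 c=-69/70 d=23/140
S(3/2) = 263/80

Δ: Δ0=3/2, Δ1=1, Δ2=-1
row 1: diag=6, rhs=-3; c'=1/6, d'=-1/2
row 2: denom=6−1·1/6=35/6; d'=(-12−1·-1/2)/(35/6)=-69/35
back: M2=-69/35
back: M1=-1/2−1/6·-69/35=-6/35
M: M0=0, M1=-6/35, M2=-69/35, M3=0
seg 0: a=1, c=M0/2=0, d=(M1−M0)/(6·2)=-1/70, b=Δ0−h0·(2M0+M1)/6=109/70
seg 1: a=4, c=M1/2=-3/35, d=(M2−M1)/(6·1)=-3/10, b=Δ1−h1·(2M1+M2)/6=97/70
seg 2: a=5, c=M2/2=-69/70, d=(M3−M2)/(6·2)=23/140, b=Δ2−h2·(2M2+M3)/6=11/35
t_q=3/2 → seg 0, τ=3/2; S=1+109/70·τ+0·τ²+-1/70·τ³=263/80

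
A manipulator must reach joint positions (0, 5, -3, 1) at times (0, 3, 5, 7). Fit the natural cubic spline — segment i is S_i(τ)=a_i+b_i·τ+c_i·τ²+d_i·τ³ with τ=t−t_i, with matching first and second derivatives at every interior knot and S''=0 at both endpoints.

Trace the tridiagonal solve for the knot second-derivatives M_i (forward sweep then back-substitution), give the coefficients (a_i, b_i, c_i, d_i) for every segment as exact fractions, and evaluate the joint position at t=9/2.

  seg 0: a=0 b=224/57 c=0 d=-43/171
  seg 1: a=5 b=-163/57 c=-43/19 d=193/228
  seg 2: a=-3 b=-100/57 c=107/38 d=-107/228
S(9/2) = -927/608

Δ: Δ0=5/3, Δ1=-4, Δ2=2
row 1: diag=10, rhs=-34; c'=1/5, d'=-17/5
row 2: denom=8−2·1/5=38/5; d'=(36−2·-17/5)/(38/5)=107/19
back: M2=107/19
back: M1=-17/5−1/5·107/19=-86/19
M: M0=0, M1=-86/19, M2=107/19, M3=0
seg 0: a=0, c=M0/2=0, d=(M1−M0)/(6·3)=-43/171, b=Δ0−h0·(2M0+M1)/6=224/57
seg 1: a=5, c=M1/2=-43/19, d=(M2−M1)/(6·2)=193/228, b=Δ1−h1·(2M1+M2)/6=-163/57
seg 2: a=-3, c=M2/2=107/38, d=(M3−M2)/(6·2)=-107/228, b=Δ2−h2·(2M2+M3)/6=-100/57
t_q=9/2 → seg 1, τ=3/2; S=5+-163/57·τ+-43/19·τ²+193/228·τ³=-927/608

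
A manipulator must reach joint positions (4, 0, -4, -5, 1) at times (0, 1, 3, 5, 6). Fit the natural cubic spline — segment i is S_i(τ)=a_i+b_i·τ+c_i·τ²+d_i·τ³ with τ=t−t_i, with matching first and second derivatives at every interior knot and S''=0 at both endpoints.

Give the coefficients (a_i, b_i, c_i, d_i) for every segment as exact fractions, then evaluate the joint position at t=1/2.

  seg 0: a=4 b=-22/5 c=0 d=2/5
  seg 1: a=0 b=-16/5 c=6/5 d=-3/10
  seg 2: a=-4 b=-2 c=-3/5 d=27/40
  seg 3: a=-5 b=37/10 c=69/20 d=-23/20
S(1/2) = 37/20

Δ: Δ0=-4, Δ1=-2, Δ2=-1/2, Δ3=6
row 1: diag=6, rhs=12; c'=1/3, d'=2
row 2: denom=8−2·1/3=22/3; d'=(9−2·2)/(22/3)=15/22
row 3: denom=6−2·3/11=60/11; d'=(39−2·15/22)/(60/11)=69/10
back: M3=69/10
back: M2=15/22−3/11·69/10=-6/5
back: M1=2−1/3·-6/5=12/5
M: M0=0, M1=12/5, M2=-6/5, M3=69/10, M4=0
seg 0: a=4, c=M0/2=0, d=(M1−M0)/(6·1)=2/5, b=Δ0−h0·(2M0+M1)/6=-22/5
seg 1: a=0, c=M1/2=6/5, d=(M2−M1)/(6·2)=-3/10, b=Δ1−h1·(2M1+M2)/6=-16/5
seg 2: a=-4, c=M2/2=-3/5, d=(M3−M2)/(6·2)=27/40, b=Δ2−h2·(2M2+M3)/6=-2
seg 3: a=-5, c=M3/2=69/20, d=(M4−M3)/(6·1)=-23/20, b=Δ3−h3·(2M3+M4)/6=37/10
t_q=1/2 → seg 0, τ=1/2; S=4+-22/5·τ+0·τ²+2/5·τ³=37/20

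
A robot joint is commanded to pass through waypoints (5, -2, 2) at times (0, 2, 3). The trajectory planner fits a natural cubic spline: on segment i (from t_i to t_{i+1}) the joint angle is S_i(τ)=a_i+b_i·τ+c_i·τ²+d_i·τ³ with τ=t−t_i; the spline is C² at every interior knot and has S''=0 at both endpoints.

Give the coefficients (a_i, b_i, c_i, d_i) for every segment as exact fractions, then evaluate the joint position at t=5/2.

  seg 0: a=5 b=-6 c=0 d=5/8
  seg 1: a=-2 b=3/2 c=15/4 d=-5/4
S(5/2) = -15/32

Δ: Δ0=-7/2, Δ1=4
row 1: diag=6, rhs=45; c'=1/6, d'=15/2
back: M1=15/2
M: M0=0, M1=15/2, M2=0
seg 0: a=5, c=M0/2=0, d=(M1−M0)/(6·2)=5/8, b=Δ0−h0·(2M0+M1)/6=-6
seg 1: a=-2, c=M1/2=15/4, d=(M2−M1)/(6·1)=-5/4, b=Δ1−h1·(2M1+M2)/6=3/2
t_q=5/2 → seg 1, τ=1/2; S=-2+3/2·τ+15/4·τ²+-5/4·τ³=-15/32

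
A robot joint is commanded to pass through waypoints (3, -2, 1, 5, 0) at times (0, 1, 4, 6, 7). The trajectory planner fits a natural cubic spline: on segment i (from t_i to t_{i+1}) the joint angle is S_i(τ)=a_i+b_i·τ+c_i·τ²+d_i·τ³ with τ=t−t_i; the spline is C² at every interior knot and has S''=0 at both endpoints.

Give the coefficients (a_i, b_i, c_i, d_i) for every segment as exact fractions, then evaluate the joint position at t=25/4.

  seg 0: a=3 b=-1123/197 c=0 d=138/197
  seg 1: a=-2 b=-709/197 c=414/197 d=-112/591
  seg 2: a=1 b=767/197 c=78/197 d=-529/788
  seg 3: a=5 b=-508/197 c=-1431/394 d=477/394
S(25/4) = 104577/25216

Δ: Δ0=-5, Δ1=1, Δ2=2, Δ3=-5
row 1: diag=8, rhs=36; c'=3/8, d'=9/2
row 2: denom=10−3·3/8=71/8; d'=(6−3·9/2)/(71/8)=-60/71
row 3: denom=6−2·16/71=394/71; d'=(-42−2·-60/71)/(394/71)=-1431/197
back: M3=-1431/197
back: M2=-60/71−16/71·-1431/197=156/197
back: M1=9/2−3/8·156/197=828/197
M: M0=0, M1=828/197, M2=156/197, M3=-1431/197, M4=0
seg 0: a=3, c=M0/2=0, d=(M1−M0)/(6·1)=138/197, b=Δ0−h0·(2M0+M1)/6=-1123/197
seg 1: a=-2, c=M1/2=414/197, d=(M2−M1)/(6·3)=-112/591, b=Δ1−h1·(2M1+M2)/6=-709/197
seg 2: a=1, c=M2/2=78/197, d=(M3−M2)/(6·2)=-529/788, b=Δ2−h2·(2M2+M3)/6=767/197
seg 3: a=5, c=M3/2=-1431/394, d=(M4−M3)/(6·1)=477/394, b=Δ3−h3·(2M3+M4)/6=-508/197
t_q=25/4 → seg 3, τ=1/4; S=5+-508/197·τ+-1431/394·τ²+477/394·τ³=104577/25216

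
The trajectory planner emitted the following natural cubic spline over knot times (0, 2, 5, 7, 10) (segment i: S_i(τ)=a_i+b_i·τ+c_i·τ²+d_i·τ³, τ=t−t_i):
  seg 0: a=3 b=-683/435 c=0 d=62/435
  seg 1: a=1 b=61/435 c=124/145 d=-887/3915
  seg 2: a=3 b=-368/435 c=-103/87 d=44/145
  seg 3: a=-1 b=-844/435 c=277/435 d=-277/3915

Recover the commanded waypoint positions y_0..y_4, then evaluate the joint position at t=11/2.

y_0 = S_0(0) = a_0 = 3
y_1 = S_1(0) = a_1 = 1
y_2 = S_2(0) = a_2 = 3
y_3 = S_3(0) = a_3 = -1
y_4 = S_3(3) = -3
t_q=11/2 is in segment 2 (τ=1/2); S_2(τ)=269/116

y_0=3 y_1=1 y_2=3 y_3=-1 y_4=-3
S(11/2) = 269/116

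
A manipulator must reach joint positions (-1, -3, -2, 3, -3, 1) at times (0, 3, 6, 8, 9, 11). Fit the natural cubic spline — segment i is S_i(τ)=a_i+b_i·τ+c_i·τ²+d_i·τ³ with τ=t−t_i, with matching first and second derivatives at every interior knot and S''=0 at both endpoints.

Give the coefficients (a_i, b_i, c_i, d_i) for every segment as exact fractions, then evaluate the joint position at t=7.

Δ: Δ0=-2/3, Δ1=1/3, Δ2=5/2, Δ3=-6, Δ4=2
row 1: diag=12, rhs=6; c'=1/4, d'=1/2
row 2: denom=10−3·1/4=37/4; d'=(13−3·1/2)/(37/4)=46/37
row 3: denom=6−2·8/37=206/37; d'=(-51−2·46/37)/(206/37)=-1979/206
row 4: denom=6−1·37/206=1199/206; d'=(48−1·-1979/206)/(1199/206)=11867/1199
back: M4=11867/1199
back: M3=-1979/206−37/206·11867/1199=-13650/1199
back: M2=46/37−8/37·-13650/1199=4442/1199
back: M1=1/2−1/4·4442/1199=-511/1199
M: M0=0, M1=-511/1199, M2=4442/1199, M3=-13650/1199, M4=11867/1199, M5=0
seg 0: a=-1, c=M0/2=0, d=(M1−M0)/(6·3)=-511/21582, b=Δ0−h0·(2M0+M1)/6=-3263/7194
seg 1: a=-3, c=M1/2=-511/2398, d=(M2−M1)/(6·3)=1651/7194, b=Δ1−h1·(2M1+M2)/6=-3931/3597
seg 2: a=-2, c=M2/2=2221/1199, d=(M3−M2)/(6·2)=-4523/3597, b=Δ2−h2·(2M2+M3)/6=27517/7194
seg 3: a=3, c=M3/2=-6825/1199, d=(M4−M3)/(6·1)=25517/7194, b=Δ3−h3·(2M3+M4)/6=-2521/654
seg 4: a=-3, c=M4/2=11867/2398, d=(M5−M4)/(6·2)=-11867/14388, b=Δ4−h4·(2M4+M5)/6=-16540/3597
t_q=7 → seg 2, τ=1; S=-2+27517/7194·τ+2221/1199·τ²+-4523/3597·τ³=5803/2398

  seg 0: a=-1 b=-3263/7194 c=0 d=-511/21582
  seg 1: a=-3 b=-3931/3597 c=-511/2398 d=1651/7194
  seg 2: a=-2 b=27517/7194 c=2221/1199 d=-4523/3597
  seg 3: a=3 b=-2521/654 c=-6825/1199 d=25517/7194
  seg 4: a=-3 b=-16540/3597 c=11867/2398 d=-11867/14388
S(7) = 5803/2398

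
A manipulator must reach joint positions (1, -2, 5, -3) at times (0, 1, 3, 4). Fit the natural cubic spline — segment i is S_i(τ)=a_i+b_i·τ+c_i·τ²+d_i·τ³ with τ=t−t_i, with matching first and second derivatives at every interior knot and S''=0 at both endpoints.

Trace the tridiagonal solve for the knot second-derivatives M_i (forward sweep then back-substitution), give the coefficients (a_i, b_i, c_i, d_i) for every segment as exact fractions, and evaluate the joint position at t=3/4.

Δ: Δ0=-3, Δ1=7/2, Δ2=-8
row 1: diag=6, rhs=39; c'=1/3, d'=13/2
row 2: denom=6−2·1/3=16/3; d'=(-69−2·13/2)/(16/3)=-123/8
back: M2=-123/8
back: M1=13/2−1/3·-123/8=93/8
M: M0=0, M1=93/8, M2=-123/8, M3=0
seg 0: a=1, c=M0/2=0, d=(M1−M0)/(6·1)=31/16, b=Δ0−h0·(2M0+M1)/6=-79/16
seg 1: a=-2, c=M1/2=93/16, d=(M2−M1)/(6·2)=-9/4, b=Δ1−h1·(2M1+M2)/6=7/8
seg 2: a=5, c=M2/2=-123/16, d=(M3−M2)/(6·1)=41/16, b=Δ2−h2·(2M2+M3)/6=-23/8
t_q=3/4 → seg 0, τ=3/4; S=1+-79/16·τ+0·τ²+31/16·τ³=-1931/1024

  seg 0: a=1 b=-79/16 c=0 d=31/16
  seg 1: a=-2 b=7/8 c=93/16 d=-9/4
  seg 2: a=5 b=-23/8 c=-123/16 d=41/16
S(3/4) = -1931/1024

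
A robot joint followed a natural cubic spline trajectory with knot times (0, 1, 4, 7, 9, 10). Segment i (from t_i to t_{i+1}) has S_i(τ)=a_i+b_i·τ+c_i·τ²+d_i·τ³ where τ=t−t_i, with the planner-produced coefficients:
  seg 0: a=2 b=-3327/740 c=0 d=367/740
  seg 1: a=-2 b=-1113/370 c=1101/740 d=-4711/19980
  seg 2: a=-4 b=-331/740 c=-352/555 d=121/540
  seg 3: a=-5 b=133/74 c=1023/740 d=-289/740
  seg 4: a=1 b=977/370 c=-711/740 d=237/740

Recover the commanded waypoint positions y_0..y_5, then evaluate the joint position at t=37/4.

y_0 = S_0(0) = a_0 = 2
y_1 = S_1(0) = a_1 = -2
y_2 = S_2(0) = a_2 = -4
y_3 = S_3(0) = a_3 = -5
y_4 = S_4(0) = a_4 = 1
y_5 = S_4(1) = 3
t_q=37/4 is in segment 4 (τ=1/4); S_4(τ)=76017/47360

y_0=2 y_1=-2 y_2=-4 y_3=-5 y_4=1 y_5=3
S(37/4) = 76017/47360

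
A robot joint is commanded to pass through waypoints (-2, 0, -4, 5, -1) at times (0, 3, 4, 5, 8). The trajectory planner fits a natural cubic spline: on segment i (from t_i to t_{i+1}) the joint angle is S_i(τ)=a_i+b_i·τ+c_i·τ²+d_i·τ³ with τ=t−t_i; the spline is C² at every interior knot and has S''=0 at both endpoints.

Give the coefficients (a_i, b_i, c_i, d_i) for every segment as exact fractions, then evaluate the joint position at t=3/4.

  seg 0: a=-2 b=313/80 c=0 d=-779/2160
  seg 1: a=0 b=-233/40 c=-779/240 d=1217/240
  seg 2: a=-4 b=139/48 c=359/30 d=-469/80
  seg 3: a=5 b=1109/120 c=-1349/240 d=1349/2160
S(3/4) = 801/1024

Δ: Δ0=2/3, Δ1=-4, Δ2=9, Δ3=-2
row 1: diag=8, rhs=-28; c'=1/8, d'=-7/2
row 2: denom=4−1·1/8=31/8; d'=(78−1·-7/2)/(31/8)=652/31
row 3: denom=8−1·8/31=240/31; d'=(-66−1·652/31)/(240/31)=-1349/120
back: M3=-1349/120
back: M2=652/31−8/31·-1349/120=359/15
back: M1=-7/2−1/8·359/15=-779/120
M: M0=0, M1=-779/120, M2=359/15, M3=-1349/120, M4=0
seg 0: a=-2, c=M0/2=0, d=(M1−M0)/(6·3)=-779/2160, b=Δ0−h0·(2M0+M1)/6=313/80
seg 1: a=0, c=M1/2=-779/240, d=(M2−M1)/(6·1)=1217/240, b=Δ1−h1·(2M1+M2)/6=-233/40
seg 2: a=-4, c=M2/2=359/30, d=(M3−M2)/(6·1)=-469/80, b=Δ2−h2·(2M2+M3)/6=139/48
seg 3: a=5, c=M3/2=-1349/240, d=(M4−M3)/(6·3)=1349/2160, b=Δ3−h3·(2M3+M4)/6=1109/120
t_q=3/4 → seg 0, τ=3/4; S=-2+313/80·τ+0·τ²+-779/2160·τ³=801/1024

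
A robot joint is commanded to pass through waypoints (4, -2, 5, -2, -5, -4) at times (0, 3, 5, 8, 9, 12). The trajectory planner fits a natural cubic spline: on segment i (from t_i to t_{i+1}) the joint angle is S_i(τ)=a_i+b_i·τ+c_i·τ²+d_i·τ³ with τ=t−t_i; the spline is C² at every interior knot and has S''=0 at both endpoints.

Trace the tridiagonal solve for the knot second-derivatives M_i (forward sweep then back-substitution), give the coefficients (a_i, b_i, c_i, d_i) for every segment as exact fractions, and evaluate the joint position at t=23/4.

Δ: Δ0=-2, Δ1=7/2, Δ2=-7/3, Δ3=-3, Δ4=1/3
row 1: diag=10, rhs=33; c'=1/5, d'=33/10
row 2: denom=10−2·1/5=48/5; d'=(-35−2·33/10)/(48/5)=-13/3
row 3: denom=8−3·5/16=113/16; d'=(-4−3·-13/3)/(113/16)=144/113
row 4: denom=8−1·16/113=888/113; d'=(20−1·144/113)/(888/113)=529/222
back: M4=529/222
back: M3=144/113−16/113·529/222=104/111
back: M2=-13/3−5/16·104/111=-1027/222
back: M1=33/10−1/5·-1027/222=469/111
M: M0=0, M1=469/111, M2=-1027/222, M3=104/111, M4=529/222, M5=0
seg 0: a=4, c=M0/2=0, d=(M1−M0)/(6·3)=469/1998, b=Δ0−h0·(2M0+M1)/6=-913/222
seg 1: a=-2, c=M1/2=469/222, d=(M2−M1)/(6·2)=-655/888, b=Δ1−h1·(2M1+M2)/6=247/111
seg 2: a=5, c=M2/2=-1027/444, d=(M3−M2)/(6·3)=1235/3996, b=Δ2−h2·(2M2+M3)/6=135/74
seg 3: a=-2, c=M3/2=52/111, d=(M4−M3)/(6·1)=107/444, b=Δ3−h3·(2M3+M4)/6=-549/148
seg 4: a=-5, c=M4/2=529/444, d=(M5−M4)/(6·3)=-529/3996, b=Δ4−h4·(2M4+M5)/6=-455/222
t_q=23/4 → seg 2, τ=3/4; S=5+135/74·τ+-1027/444·τ²+1235/3996·τ³=49231/9472

  seg 0: a=4 b=-913/222 c=0 d=469/1998
  seg 1: a=-2 b=247/111 c=469/222 d=-655/888
  seg 2: a=5 b=135/74 c=-1027/444 d=1235/3996
  seg 3: a=-2 b=-549/148 c=52/111 d=107/444
  seg 4: a=-5 b=-455/222 c=529/444 d=-529/3996
S(23/4) = 49231/9472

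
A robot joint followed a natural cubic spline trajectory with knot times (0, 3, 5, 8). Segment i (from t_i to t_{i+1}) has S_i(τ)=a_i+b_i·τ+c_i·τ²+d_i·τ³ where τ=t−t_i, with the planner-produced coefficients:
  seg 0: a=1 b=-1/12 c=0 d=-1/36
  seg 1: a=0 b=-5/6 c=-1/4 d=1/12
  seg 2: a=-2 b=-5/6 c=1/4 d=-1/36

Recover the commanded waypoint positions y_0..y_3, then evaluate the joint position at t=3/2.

y_0 = S_0(0) = a_0 = 1
y_1 = S_1(0) = a_1 = 0
y_2 = S_2(0) = a_2 = -2
y_3 = S_2(3) = -3
t_q=3/2 is in segment 0 (τ=3/2); S_0(τ)=25/32

y_0=1 y_1=0 y_2=-2 y_3=-3
S(3/2) = 25/32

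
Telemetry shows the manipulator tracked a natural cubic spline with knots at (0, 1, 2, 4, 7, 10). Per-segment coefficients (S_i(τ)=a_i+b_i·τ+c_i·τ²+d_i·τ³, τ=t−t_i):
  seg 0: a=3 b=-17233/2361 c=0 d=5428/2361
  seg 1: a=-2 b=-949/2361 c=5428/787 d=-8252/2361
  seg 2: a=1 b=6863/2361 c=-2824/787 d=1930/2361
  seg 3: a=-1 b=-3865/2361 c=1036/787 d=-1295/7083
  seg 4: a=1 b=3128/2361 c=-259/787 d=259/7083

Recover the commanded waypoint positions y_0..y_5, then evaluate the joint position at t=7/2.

y_0=3 y_1=-2 y_2=1 y_3=-1 y_4=1 y_5=3
S(7/2) = 143/3148

y_0 = S_0(0) = a_0 = 3
y_1 = S_1(0) = a_1 = -2
y_2 = S_2(0) = a_2 = 1
y_3 = S_3(0) = a_3 = -1
y_4 = S_4(0) = a_4 = 1
y_5 = S_4(3) = 3
t_q=7/2 is in segment 2 (τ=3/2); S_2(τ)=143/3148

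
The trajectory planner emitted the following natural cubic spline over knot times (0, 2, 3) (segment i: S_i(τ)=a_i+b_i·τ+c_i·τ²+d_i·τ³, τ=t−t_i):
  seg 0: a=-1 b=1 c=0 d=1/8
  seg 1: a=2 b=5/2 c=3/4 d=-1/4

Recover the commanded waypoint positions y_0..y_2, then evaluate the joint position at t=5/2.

y_0=-1 y_1=2 y_2=5
S(5/2) = 109/32

y_0 = S_0(0) = a_0 = -1
y_1 = S_1(0) = a_1 = 2
y_2 = S_1(1) = 5
t_q=5/2 is in segment 1 (τ=1/2); S_1(τ)=109/32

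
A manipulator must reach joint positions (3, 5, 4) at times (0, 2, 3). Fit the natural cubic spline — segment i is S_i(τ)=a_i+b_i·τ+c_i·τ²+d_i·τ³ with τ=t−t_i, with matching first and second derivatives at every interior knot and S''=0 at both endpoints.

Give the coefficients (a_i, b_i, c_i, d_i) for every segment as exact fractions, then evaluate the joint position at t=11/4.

  seg 0: a=3 b=5/3 c=0 d=-1/6
  seg 1: a=5 b=-1/3 c=-1 d=1/3
S(11/4) = 277/64

Δ: Δ0=1, Δ1=-1
row 1: diag=6, rhs=-12; c'=1/6, d'=-2
back: M1=-2
M: M0=0, M1=-2, M2=0
seg 0: a=3, c=M0/2=0, d=(M1−M0)/(6·2)=-1/6, b=Δ0−h0·(2M0+M1)/6=5/3
seg 1: a=5, c=M1/2=-1, d=(M2−M1)/(6·1)=1/3, b=Δ1−h1·(2M1+M2)/6=-1/3
t_q=11/4 → seg 1, τ=3/4; S=5+-1/3·τ+-1·τ²+1/3·τ³=277/64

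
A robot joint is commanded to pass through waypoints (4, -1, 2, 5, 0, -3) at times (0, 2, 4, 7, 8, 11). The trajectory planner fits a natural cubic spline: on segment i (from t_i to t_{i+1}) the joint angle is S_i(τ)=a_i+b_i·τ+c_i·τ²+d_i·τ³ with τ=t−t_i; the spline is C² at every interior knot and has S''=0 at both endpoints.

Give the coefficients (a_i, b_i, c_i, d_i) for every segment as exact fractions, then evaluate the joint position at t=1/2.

Δ: Δ0=-5/2, Δ1=3/2, Δ2=1, Δ3=-5, Δ4=-1
row 1: diag=8, rhs=24; c'=1/4, d'=3
row 2: denom=10−2·1/4=19/2; d'=(-3−2·3)/(19/2)=-18/19
row 3: denom=8−3·6/19=134/19; d'=(-36−3·-18/19)/(134/19)=-315/67
row 4: denom=8−1·19/134=1053/134; d'=(24−1·-315/67)/(1053/134)=1282/351
back: M4=1282/351
back: M3=-315/67−19/134·1282/351=-1832/351
back: M2=-18/19−6/19·-1832/351=82/117
back: M1=3−1/4·82/117=661/234
M: M0=0, M1=661/234, M2=82/117, M3=-1832/351, M4=1282/351, M5=0
seg 0: a=4, c=M0/2=0, d=(M1−M0)/(6·2)=661/2808, b=Δ0−h0·(2M0+M1)/6=-1208/351
seg 1: a=-1, c=M1/2=661/468, d=(M2−M1)/(6·2)=-497/2808, b=Δ1−h1·(2M1+M2)/6=-433/702
seg 2: a=2, c=M2/2=41/117, d=(M3−M2)/(6·3)=-1039/3159, b=Δ2−h2·(2M2+M3)/6=1021/351
seg 3: a=5, c=M3/2=-916/351, d=(M4−M3)/(6·1)=173/117, b=Δ3−h3·(2M3+M4)/6=-1358/351
seg 4: a=0, c=M4/2=641/351, d=(M5−M4)/(6·3)=-641/3159, b=Δ4−h4·(2M4+M5)/6=-1633/351
t_q=1/2 → seg 0, τ=1/2; S=4+-1208/351·τ+0·τ²+661/2808·τ³=17287/7488

  seg 0: a=4 b=-1208/351 c=0 d=661/2808
  seg 1: a=-1 b=-433/702 c=661/468 d=-497/2808
  seg 2: a=2 b=1021/351 c=41/117 d=-1039/3159
  seg 3: a=5 b=-1358/351 c=-916/351 d=173/117
  seg 4: a=0 b=-1633/351 c=641/351 d=-641/3159
S(1/2) = 17287/7488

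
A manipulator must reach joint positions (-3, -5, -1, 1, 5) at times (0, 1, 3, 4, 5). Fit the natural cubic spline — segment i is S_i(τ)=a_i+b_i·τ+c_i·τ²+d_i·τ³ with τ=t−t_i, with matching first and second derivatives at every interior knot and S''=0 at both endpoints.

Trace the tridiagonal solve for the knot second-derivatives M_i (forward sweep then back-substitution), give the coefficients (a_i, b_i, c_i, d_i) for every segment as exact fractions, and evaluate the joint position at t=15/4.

Δ: Δ0=-2, Δ1=2, Δ2=2, Δ3=4
row 1: diag=6, rhs=24; c'=1/3, d'=4
row 2: denom=6−2·1/3=16/3; d'=(0−2·4)/(16/3)=-3/2
row 3: denom=4−1·3/16=61/16; d'=(12−1·-3/2)/(61/16)=216/61
back: M3=216/61
back: M2=-3/2−3/16·216/61=-132/61
back: M1=4−1/3·-132/61=288/61
M: M0=0, M1=288/61, M2=-132/61, M3=216/61, M4=0
seg 0: a=-3, c=M0/2=0, d=(M1−M0)/(6·1)=48/61, b=Δ0−h0·(2M0+M1)/6=-170/61
seg 1: a=-5, c=M1/2=144/61, d=(M2−M1)/(6·2)=-35/61, b=Δ1−h1·(2M1+M2)/6=-26/61
seg 2: a=-1, c=M2/2=-66/61, d=(M3−M2)/(6·1)=58/61, b=Δ2−h2·(2M2+M3)/6=130/61
seg 3: a=1, c=M3/2=108/61, d=(M4−M3)/(6·1)=-36/61, b=Δ3−h3·(2M3+M4)/6=172/61
t_q=15/4 → seg 2, τ=3/4; S=-1+130/61·τ+-66/61·τ²+58/61·τ³=763/1952

  seg 0: a=-3 b=-170/61 c=0 d=48/61
  seg 1: a=-5 b=-26/61 c=144/61 d=-35/61
  seg 2: a=-1 b=130/61 c=-66/61 d=58/61
  seg 3: a=1 b=172/61 c=108/61 d=-36/61
S(15/4) = 763/1952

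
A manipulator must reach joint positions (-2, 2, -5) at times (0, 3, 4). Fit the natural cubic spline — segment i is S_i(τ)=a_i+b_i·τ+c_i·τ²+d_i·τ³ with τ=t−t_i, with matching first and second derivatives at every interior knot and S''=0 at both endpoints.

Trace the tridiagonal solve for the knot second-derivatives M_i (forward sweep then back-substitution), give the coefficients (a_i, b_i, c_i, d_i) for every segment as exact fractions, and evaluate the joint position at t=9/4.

Δ: Δ0=4/3, Δ1=-7
row 1: diag=8, rhs=-50; c'=1/8, d'=-25/4
back: M1=-25/4
M: M0=0, M1=-25/4, M2=0
seg 0: a=-2, c=M0/2=0, d=(M1−M0)/(6·3)=-25/72, b=Δ0−h0·(2M0+M1)/6=107/24
seg 1: a=2, c=M1/2=-25/8, d=(M2−M1)/(6·1)=25/24, b=Δ1−h1·(2M1+M2)/6=-59/12
t_q=9/4 → seg 0, τ=9/4; S=-2+107/24·τ+0·τ²+-25/72·τ³=2087/512

  seg 0: a=-2 b=107/24 c=0 d=-25/72
  seg 1: a=2 b=-59/12 c=-25/8 d=25/24
S(9/4) = 2087/512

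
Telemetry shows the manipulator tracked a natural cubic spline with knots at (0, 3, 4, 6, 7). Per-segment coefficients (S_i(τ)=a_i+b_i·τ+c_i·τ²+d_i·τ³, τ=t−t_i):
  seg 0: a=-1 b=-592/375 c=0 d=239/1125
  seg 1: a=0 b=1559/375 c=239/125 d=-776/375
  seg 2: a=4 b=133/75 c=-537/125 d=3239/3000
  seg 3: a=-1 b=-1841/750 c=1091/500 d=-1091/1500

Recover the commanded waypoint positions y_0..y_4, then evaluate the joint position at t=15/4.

y_0=-1 y_1=0 y_2=4 y_3=-1 y_4=-2
S(15/4) = 6641/2000

y_0 = S_0(0) = a_0 = -1
y_1 = S_1(0) = a_1 = 0
y_2 = S_2(0) = a_2 = 4
y_3 = S_3(0) = a_3 = -1
y_4 = S_3(1) = -2
t_q=15/4 is in segment 1 (τ=3/4); S_1(τ)=6641/2000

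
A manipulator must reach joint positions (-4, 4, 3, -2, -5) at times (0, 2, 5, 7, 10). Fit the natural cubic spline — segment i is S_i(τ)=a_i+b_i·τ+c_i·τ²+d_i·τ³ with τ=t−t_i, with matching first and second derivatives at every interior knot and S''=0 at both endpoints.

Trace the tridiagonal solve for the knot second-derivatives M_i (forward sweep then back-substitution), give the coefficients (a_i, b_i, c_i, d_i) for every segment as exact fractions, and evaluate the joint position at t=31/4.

  seg 0: a=-4 b=694/145 c=0 d=-57/290
  seg 1: a=4 b=352/145 c=-171/145 d=338/3915
  seg 2: a=3 b=-336/145 c=-35/87 d=541/3480
  seg 3: a=-2 b=-1793/870 c=923/1740 d=-923/15660
S(31/4) = -121463/37120

Δ: Δ0=4, Δ1=-1/3, Δ2=-5/2, Δ3=-1
row 1: diag=10, rhs=-26; c'=3/10, d'=-13/5
row 2: denom=10−3·3/10=91/10; d'=(-13−3·-13/5)/(91/10)=-4/7
row 3: denom=10−2·20/91=870/91; d'=(9−2·-4/7)/(870/91)=923/870
back: M3=923/870
back: M2=-4/7−20/91·923/870=-70/87
back: M1=-13/5−3/10·-70/87=-342/145
M: M0=0, M1=-342/145, M2=-70/87, M3=923/870, M4=0
seg 0: a=-4, c=M0/2=0, d=(M1−M0)/(6·2)=-57/290, b=Δ0−h0·(2M0+M1)/6=694/145
seg 1: a=4, c=M1/2=-171/145, d=(M2−M1)/(6·3)=338/3915, b=Δ1−h1·(2M1+M2)/6=352/145
seg 2: a=3, c=M2/2=-35/87, d=(M3−M2)/(6·2)=541/3480, b=Δ2−h2·(2M2+M3)/6=-336/145
seg 3: a=-2, c=M3/2=923/1740, d=(M4−M3)/(6·3)=-923/15660, b=Δ3−h3·(2M3+M4)/6=-1793/870
t_q=31/4 → seg 3, τ=3/4; S=-2+-1793/870·τ+923/1740·τ²+-923/15660·τ³=-121463/37120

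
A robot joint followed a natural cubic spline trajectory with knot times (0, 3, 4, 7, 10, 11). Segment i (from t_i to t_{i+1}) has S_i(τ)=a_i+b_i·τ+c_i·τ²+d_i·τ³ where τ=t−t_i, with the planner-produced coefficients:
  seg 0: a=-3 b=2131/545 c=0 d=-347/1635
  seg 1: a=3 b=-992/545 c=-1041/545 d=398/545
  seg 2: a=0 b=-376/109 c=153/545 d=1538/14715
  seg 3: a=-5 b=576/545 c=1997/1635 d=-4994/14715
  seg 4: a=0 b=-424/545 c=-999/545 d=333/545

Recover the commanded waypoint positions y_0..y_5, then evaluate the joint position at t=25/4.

y_0 = S_0(0) = a_0 = -3
y_1 = S_1(0) = a_1 = 3
y_2 = S_2(0) = a_2 = 0
y_3 = S_3(0) = a_3 = -5
y_4 = S_4(0) = a_4 = 0
y_5 = S_4(1) = -2
t_q=25/4 is in segment 2 (τ=9/4); S_2(τ)=-89811/17440

y_0=-3 y_1=3 y_2=0 y_3=-5 y_4=0 y_5=-2
S(25/4) = -89811/17440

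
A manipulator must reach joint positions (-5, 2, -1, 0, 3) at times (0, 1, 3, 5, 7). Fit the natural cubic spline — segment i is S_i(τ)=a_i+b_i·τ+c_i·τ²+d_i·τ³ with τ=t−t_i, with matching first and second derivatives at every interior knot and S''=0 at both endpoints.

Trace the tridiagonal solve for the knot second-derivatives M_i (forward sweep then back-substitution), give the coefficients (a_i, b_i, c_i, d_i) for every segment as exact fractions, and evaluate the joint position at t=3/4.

  seg 0: a=-5 b=1417/164 c=0 d=-269/164
  seg 1: a=2 b=305/82 c=-807/164 d=379/328
  seg 2: a=-1 b=-86/41 c=165/82 d=-117/328
  seg 3: a=0 b=137/82 c=-21/164 d=7/328
S(3/4) = 8273/10496

Δ: Δ0=7, Δ1=-3/2, Δ2=1/2, Δ3=3/2
row 1: diag=6, rhs=-51; c'=1/3, d'=-17/2
row 2: denom=8−2·1/3=22/3; d'=(12−2·-17/2)/(22/3)=87/22
row 3: denom=8−2·3/11=82/11; d'=(6−2·87/22)/(82/11)=-21/82
back: M3=-21/82
back: M2=87/22−3/11·-21/82=165/41
back: M1=-17/2−1/3·165/41=-807/82
M: M0=0, M1=-807/82, M2=165/41, M3=-21/82, M4=0
seg 0: a=-5, c=M0/2=0, d=(M1−M0)/(6·1)=-269/164, b=Δ0−h0·(2M0+M1)/6=1417/164
seg 1: a=2, c=M1/2=-807/164, d=(M2−M1)/(6·2)=379/328, b=Δ1−h1·(2M1+M2)/6=305/82
seg 2: a=-1, c=M2/2=165/82, d=(M3−M2)/(6·2)=-117/328, b=Δ2−h2·(2M2+M3)/6=-86/41
seg 3: a=0, c=M3/2=-21/164, d=(M4−M3)/(6·2)=7/328, b=Δ3−h3·(2M3+M4)/6=137/82
t_q=3/4 → seg 0, τ=3/4; S=-5+1417/164·τ+0·τ²+-269/164·τ³=8273/10496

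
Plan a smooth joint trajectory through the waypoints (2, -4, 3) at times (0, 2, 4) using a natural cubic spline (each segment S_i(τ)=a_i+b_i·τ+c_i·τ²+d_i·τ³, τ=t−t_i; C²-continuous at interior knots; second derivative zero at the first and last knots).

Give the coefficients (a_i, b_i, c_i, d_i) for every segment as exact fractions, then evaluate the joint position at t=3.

  seg 0: a=2 b=-37/8 c=0 d=13/32
  seg 1: a=-4 b=1/4 c=39/16 d=-13/32
S(3) = -55/32

Δ: Δ0=-3, Δ1=7/2
row 1: diag=8, rhs=39; c'=1/4, d'=39/8
back: M1=39/8
M: M0=0, M1=39/8, M2=0
seg 0: a=2, c=M0/2=0, d=(M1−M0)/(6·2)=13/32, b=Δ0−h0·(2M0+M1)/6=-37/8
seg 1: a=-4, c=M1/2=39/16, d=(M2−M1)/(6·2)=-13/32, b=Δ1−h1·(2M1+M2)/6=1/4
t_q=3 → seg 1, τ=1; S=-4+1/4·τ+39/16·τ²+-13/32·τ³=-55/32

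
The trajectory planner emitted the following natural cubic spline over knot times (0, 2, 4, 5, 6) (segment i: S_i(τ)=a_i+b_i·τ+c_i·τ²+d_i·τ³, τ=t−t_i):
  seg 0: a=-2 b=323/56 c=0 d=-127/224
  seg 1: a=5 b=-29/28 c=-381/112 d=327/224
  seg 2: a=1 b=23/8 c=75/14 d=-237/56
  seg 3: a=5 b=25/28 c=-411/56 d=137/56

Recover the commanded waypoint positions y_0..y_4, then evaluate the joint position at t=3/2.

y_0=-2 y_1=5 y_2=1 y_3=5 y_4=1
S(3/2) = 1213/256

y_0 = S_0(0) = a_0 = -2
y_1 = S_1(0) = a_1 = 5
y_2 = S_2(0) = a_2 = 1
y_3 = S_3(0) = a_3 = 5
y_4 = S_3(1) = 1
t_q=3/2 is in segment 0 (τ=3/2); S_0(τ)=1213/256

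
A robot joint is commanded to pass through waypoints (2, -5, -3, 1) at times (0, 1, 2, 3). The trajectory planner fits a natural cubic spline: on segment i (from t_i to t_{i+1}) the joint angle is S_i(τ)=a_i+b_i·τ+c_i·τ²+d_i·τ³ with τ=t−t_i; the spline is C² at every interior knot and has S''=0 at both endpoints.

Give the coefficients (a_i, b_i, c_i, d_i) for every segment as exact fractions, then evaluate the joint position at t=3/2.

  seg 0: a=2 b=-139/15 c=0 d=34/15
  seg 1: a=-5 b=-37/15 c=34/5 d=-7/3
  seg 2: a=-3 b=62/15 c=-1/5 d=1/15
S(3/2) = -193/40

Δ: Δ0=-7, Δ1=2, Δ2=4
row 1: diag=4, rhs=54; c'=1/4, d'=27/2
row 2: denom=4−1·1/4=15/4; d'=(12−1·27/2)/(15/4)=-2/5
back: M2=-2/5
back: M1=27/2−1/4·-2/5=68/5
M: M0=0, M1=68/5, M2=-2/5, M3=0
seg 0: a=2, c=M0/2=0, d=(M1−M0)/(6·1)=34/15, b=Δ0−h0·(2M0+M1)/6=-139/15
seg 1: a=-5, c=M1/2=34/5, d=(M2−M1)/(6·1)=-7/3, b=Δ1−h1·(2M1+M2)/6=-37/15
seg 2: a=-3, c=M2/2=-1/5, d=(M3−M2)/(6·1)=1/15, b=Δ2−h2·(2M2+M3)/6=62/15
t_q=3/2 → seg 1, τ=1/2; S=-5+-37/15·τ+34/5·τ²+-7/3·τ³=-193/40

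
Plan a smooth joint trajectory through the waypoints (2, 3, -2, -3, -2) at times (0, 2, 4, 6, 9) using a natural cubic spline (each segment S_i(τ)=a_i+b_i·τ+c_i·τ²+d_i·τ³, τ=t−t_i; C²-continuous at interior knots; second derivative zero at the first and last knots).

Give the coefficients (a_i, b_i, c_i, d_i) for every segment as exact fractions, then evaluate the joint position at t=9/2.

  seg 0: a=2 b=305/213 c=0 d=-397/1704
  seg 1: a=3 b=-581/426 c=-397/284 d=707/1704
  seg 2: a=-2 b=-421/213 c=155/142 d=-301/1704
  seg 3: a=-3 b=115/426 c=9/284 d=-1/284
S(9/2) = -12439/4544

Δ: Δ0=1/2, Δ1=-5/2, Δ2=-1/2, Δ3=1/3
row 1: diag=8, rhs=-18; c'=1/4, d'=-9/4
row 2: denom=8−2·1/4=15/2; d'=(12−2·-9/4)/(15/2)=11/5
row 3: denom=10−2·4/15=142/15; d'=(5−2·11/5)/(142/15)=9/142
back: M3=9/142
back: M2=11/5−4/15·9/142=155/71
back: M1=-9/4−1/4·155/71=-397/142
M: M0=0, M1=-397/142, M2=155/71, M3=9/142, M4=0
seg 0: a=2, c=M0/2=0, d=(M1−M0)/(6·2)=-397/1704, b=Δ0−h0·(2M0+M1)/6=305/213
seg 1: a=3, c=M1/2=-397/284, d=(M2−M1)/(6·2)=707/1704, b=Δ1−h1·(2M1+M2)/6=-581/426
seg 2: a=-2, c=M2/2=155/142, d=(M3−M2)/(6·2)=-301/1704, b=Δ2−h2·(2M2+M3)/6=-421/213
seg 3: a=-3, c=M3/2=9/284, d=(M4−M3)/(6·3)=-1/284, b=Δ3−h3·(2M3+M4)/6=115/426
t_q=9/2 → seg 2, τ=1/2; S=-2+-421/213·τ+155/142·τ²+-301/1704·τ³=-12439/4544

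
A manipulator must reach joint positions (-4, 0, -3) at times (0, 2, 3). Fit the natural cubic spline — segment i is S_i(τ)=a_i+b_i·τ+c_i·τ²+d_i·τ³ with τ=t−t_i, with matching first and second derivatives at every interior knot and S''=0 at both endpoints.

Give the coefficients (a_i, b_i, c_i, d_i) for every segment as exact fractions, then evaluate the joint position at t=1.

  seg 0: a=-4 b=11/3 c=0 d=-5/12
  seg 1: a=0 b=-4/3 c=-5/2 d=5/6
S(1) = -3/4

Δ: Δ0=2, Δ1=-3
row 1: diag=6, rhs=-30; c'=1/6, d'=-5
back: M1=-5
M: M0=0, M1=-5, M2=0
seg 0: a=-4, c=M0/2=0, d=(M1−M0)/(6·2)=-5/12, b=Δ0−h0·(2M0+M1)/6=11/3
seg 1: a=0, c=M1/2=-5/2, d=(M2−M1)/(6·1)=5/6, b=Δ1−h1·(2M1+M2)/6=-4/3
t_q=1 → seg 0, τ=1; S=-4+11/3·τ+0·τ²+-5/12·τ³=-3/4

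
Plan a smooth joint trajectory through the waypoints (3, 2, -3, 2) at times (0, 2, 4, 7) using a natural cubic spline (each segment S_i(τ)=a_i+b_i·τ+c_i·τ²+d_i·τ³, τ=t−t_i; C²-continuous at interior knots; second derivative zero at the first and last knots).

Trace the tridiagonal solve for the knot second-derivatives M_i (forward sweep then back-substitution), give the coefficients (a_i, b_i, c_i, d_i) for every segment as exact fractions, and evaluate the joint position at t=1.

Δ: Δ0=-1/2, Δ1=-5/2, Δ2=5/3
row 1: diag=8, rhs=-12; c'=1/4, d'=-3/2
row 2: denom=10−2·1/4=19/2; d'=(25−2·-3/2)/(19/2)=56/19
back: M2=56/19
back: M1=-3/2−1/4·56/19=-85/38
M: M0=0, M1=-85/38, M2=56/19, M3=0
seg 0: a=3, c=M0/2=0, d=(M1−M0)/(6·2)=-85/456, b=Δ0−h0·(2M0+M1)/6=14/57
seg 1: a=2, c=M1/2=-85/76, d=(M2−M1)/(6·2)=197/456, b=Δ1−h1·(2M1+M2)/6=-227/114
seg 2: a=-3, c=M2/2=28/19, d=(M3−M2)/(6·3)=-28/171, b=Δ2−h2·(2M2+M3)/6=-73/57
t_q=1 → seg 0, τ=1; S=3+14/57·τ+0·τ²+-85/456·τ³=465/152

  seg 0: a=3 b=14/57 c=0 d=-85/456
  seg 1: a=2 b=-227/114 c=-85/76 d=197/456
  seg 2: a=-3 b=-73/57 c=28/19 d=-28/171
S(1) = 465/152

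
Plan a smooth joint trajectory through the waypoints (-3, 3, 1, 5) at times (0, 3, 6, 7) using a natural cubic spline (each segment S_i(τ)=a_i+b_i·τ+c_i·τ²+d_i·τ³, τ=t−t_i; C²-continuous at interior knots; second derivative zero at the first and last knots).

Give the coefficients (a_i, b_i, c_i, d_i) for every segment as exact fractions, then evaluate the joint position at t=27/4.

Δ: Δ0=2, Δ1=-2/3, Δ2=4
row 1: diag=12, rhs=-16; c'=1/4, d'=-4/3
row 2: denom=8−3·1/4=29/4; d'=(28−3·-4/3)/(29/4)=128/29
back: M2=128/29
back: M1=-4/3−1/4·128/29=-212/87
M: M0=0, M1=-212/87, M2=128/29, M3=0
seg 0: a=-3, c=M0/2=0, d=(M1−M0)/(6·3)=-106/783, b=Δ0−h0·(2M0+M1)/6=280/87
seg 1: a=3, c=M1/2=-106/87, d=(M2−M1)/(6·3)=298/783, b=Δ1−h1·(2M1+M2)/6=-38/87
seg 2: a=1, c=M2/2=64/29, d=(M3−M2)/(6·1)=-64/87, b=Δ2−h2·(2M2+M3)/6=220/87
t_q=27/4 → seg 2, τ=3/4; S=1+220/87·τ+64/29·τ²+-64/87·τ³=111/29

  seg 0: a=-3 b=280/87 c=0 d=-106/783
  seg 1: a=3 b=-38/87 c=-106/87 d=298/783
  seg 2: a=1 b=220/87 c=64/29 d=-64/87
S(27/4) = 111/29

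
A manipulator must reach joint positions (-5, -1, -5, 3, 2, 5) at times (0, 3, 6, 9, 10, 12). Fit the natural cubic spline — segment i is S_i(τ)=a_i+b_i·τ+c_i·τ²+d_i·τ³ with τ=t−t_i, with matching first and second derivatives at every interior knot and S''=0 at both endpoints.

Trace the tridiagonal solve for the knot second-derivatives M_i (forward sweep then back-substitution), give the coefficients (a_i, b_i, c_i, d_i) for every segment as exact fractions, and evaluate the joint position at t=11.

Δ: Δ0=4/3, Δ1=-4/3, Δ2=8/3, Δ3=-1, Δ4=3/2
row 1: diag=12, rhs=-16; c'=1/4, d'=-4/3
row 2: denom=12−3·1/4=45/4; d'=(24−3·-4/3)/(45/4)=112/45
row 3: denom=8−3·4/15=36/5; d'=(-22−3·112/45)/(36/5)=-221/54
row 4: denom=6−1·5/36=211/36; d'=(15−1·-221/54)/(211/36)=2062/633
back: M4=2062/633
back: M3=-221/54−5/36·2062/633=-959/211
back: M2=112/45−4/15·-959/211=7028/1899
back: M1=-4/3−1/4·7028/1899=-4289/1899
M: M0=0, M1=-4289/1899, M2=7028/1899, M3=-959/211, M4=2062/633, M5=0
seg 0: a=-5, c=M0/2=0, d=(M1−M0)/(6·3)=-4289/34182, b=Δ0−h0·(2M0+M1)/6=9353/3798
seg 1: a=-1, c=M1/2=-4289/3798, d=(M2−M1)/(6·3)=11317/34182, b=Δ1−h1·(2M1+M2)/6=-1757/1899
seg 2: a=-5, c=M2/2=3514/1899, d=(M3−M2)/(6·3)=-15659/34182, b=Δ2−h2·(2M2+M3)/6=4703/3798
seg 3: a=3, c=M3/2=-959/422, d=(M4−M3)/(6·1)=4939/3798, b=Δ3−h3·(2M3+M4)/6=-53/1899
seg 4: a=2, c=M4/2=1031/633, d=(M5−M4)/(6·2)=-1031/3798, b=Δ4−h4·(2M4+M5)/6=-2551/3798
t_q=11 → seg 4, τ=1; S=2+-2551/3798·τ+1031/633·τ²+-1031/3798·τ³=1700/633

  seg 0: a=-5 b=9353/3798 c=0 d=-4289/34182
  seg 1: a=-1 b=-1757/1899 c=-4289/3798 d=11317/34182
  seg 2: a=-5 b=4703/3798 c=3514/1899 d=-15659/34182
  seg 3: a=3 b=-53/1899 c=-959/422 d=4939/3798
  seg 4: a=2 b=-2551/3798 c=1031/633 d=-1031/3798
S(11) = 1700/633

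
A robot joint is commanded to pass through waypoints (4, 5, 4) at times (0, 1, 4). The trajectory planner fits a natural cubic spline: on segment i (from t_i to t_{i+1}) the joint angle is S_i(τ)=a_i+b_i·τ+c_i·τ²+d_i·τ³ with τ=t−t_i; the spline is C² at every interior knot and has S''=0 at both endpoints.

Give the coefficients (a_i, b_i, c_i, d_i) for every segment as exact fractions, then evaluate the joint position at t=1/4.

  seg 0: a=4 b=7/6 c=0 d=-1/6
  seg 1: a=5 b=2/3 c=-1/2 d=1/18
S(1/4) = 549/128

Δ: Δ0=1, Δ1=-1/3
row 1: diag=8, rhs=-8; c'=3/8, d'=-1
back: M1=-1
M: M0=0, M1=-1, M2=0
seg 0: a=4, c=M0/2=0, d=(M1−M0)/(6·1)=-1/6, b=Δ0−h0·(2M0+M1)/6=7/6
seg 1: a=5, c=M1/2=-1/2, d=(M2−M1)/(6·3)=1/18, b=Δ1−h1·(2M1+M2)/6=2/3
t_q=1/4 → seg 0, τ=1/4; S=4+7/6·τ+0·τ²+-1/6·τ³=549/128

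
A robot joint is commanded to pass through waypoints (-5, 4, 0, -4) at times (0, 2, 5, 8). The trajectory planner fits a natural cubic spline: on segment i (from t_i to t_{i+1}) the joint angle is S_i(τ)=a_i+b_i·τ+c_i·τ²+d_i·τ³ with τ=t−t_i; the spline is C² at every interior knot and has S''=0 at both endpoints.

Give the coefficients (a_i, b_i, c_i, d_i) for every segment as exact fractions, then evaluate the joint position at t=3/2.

  seg 0: a=-5 b=1279/222 c=0 d=-35/111
  seg 1: a=4 b=439/222 c=-70/37 d=175/666
  seg 2: a=0 b=-253/111 c=35/74 d=-35/666
S(3/2) = 763/296

Δ: Δ0=9/2, Δ1=-4/3, Δ2=-4/3
row 1: diag=10, rhs=-35; c'=3/10, d'=-7/2
row 2: denom=12−3·3/10=111/10; d'=(0−3·-7/2)/(111/10)=35/37
back: M2=35/37
back: M1=-7/2−3/10·35/37=-140/37
M: M0=0, M1=-140/37, M2=35/37, M3=0
seg 0: a=-5, c=M0/2=0, d=(M1−M0)/(6·2)=-35/111, b=Δ0−h0·(2M0+M1)/6=1279/222
seg 1: a=4, c=M1/2=-70/37, d=(M2−M1)/(6·3)=175/666, b=Δ1−h1·(2M1+M2)/6=439/222
seg 2: a=0, c=M2/2=35/74, d=(M3−M2)/(6·3)=-35/666, b=Δ2−h2·(2M2+M3)/6=-253/111
t_q=3/2 → seg 0, τ=3/2; S=-5+1279/222·τ+0·τ²+-35/111·τ³=763/296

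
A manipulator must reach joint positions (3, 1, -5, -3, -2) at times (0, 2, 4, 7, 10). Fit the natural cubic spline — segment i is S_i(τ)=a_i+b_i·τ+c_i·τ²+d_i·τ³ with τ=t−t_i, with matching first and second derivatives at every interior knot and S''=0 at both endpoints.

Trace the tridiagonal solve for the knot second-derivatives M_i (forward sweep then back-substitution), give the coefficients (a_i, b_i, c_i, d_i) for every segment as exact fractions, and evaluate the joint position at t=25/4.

  seg 0: a=3 b=-9/35 c=0 d=-13/70
  seg 1: a=1 b=-87/35 c=-39/35 d=3/7
  seg 2: a=-5 b=-9/5 c=51/35 d=-40/189
  seg 3: a=-3 b=43/35 c=-47/105 d=47/945
S(25/4) = -2287/560

Δ: Δ0=-1, Δ1=-3, Δ2=2/3, Δ3=1/3
row 1: diag=8, rhs=-12; c'=1/4, d'=-3/2
row 2: denom=10−2·1/4=19/2; d'=(22−2·-3/2)/(19/2)=50/19
row 3: denom=12−3·6/19=210/19; d'=(-2−3·50/19)/(210/19)=-94/105
back: M3=-94/105
back: M2=50/19−6/19·-94/105=102/35
back: M1=-3/2−1/4·102/35=-78/35
M: M0=0, M1=-78/35, M2=102/35, M3=-94/105, M4=0
seg 0: a=3, c=M0/2=0, d=(M1−M0)/(6·2)=-13/70, b=Δ0−h0·(2M0+M1)/6=-9/35
seg 1: a=1, c=M1/2=-39/35, d=(M2−M1)/(6·2)=3/7, b=Δ1−h1·(2M1+M2)/6=-87/35
seg 2: a=-5, c=M2/2=51/35, d=(M3−M2)/(6·3)=-40/189, b=Δ2−h2·(2M2+M3)/6=-9/5
seg 3: a=-3, c=M3/2=-47/105, d=(M4−M3)/(6·3)=47/945, b=Δ3−h3·(2M3+M4)/6=43/35
t_q=25/4 → seg 2, τ=9/4; S=-5+-9/5·τ+51/35·τ²+-40/189·τ³=-2287/560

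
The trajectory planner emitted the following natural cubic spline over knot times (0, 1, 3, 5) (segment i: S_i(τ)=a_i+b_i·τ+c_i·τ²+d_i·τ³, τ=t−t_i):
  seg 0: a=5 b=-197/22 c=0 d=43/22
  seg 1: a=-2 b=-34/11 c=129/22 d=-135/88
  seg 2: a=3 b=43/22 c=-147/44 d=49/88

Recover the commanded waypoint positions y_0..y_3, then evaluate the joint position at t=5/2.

y_0=5 y_1=-2 y_2=3 y_3=-2
S(5/2) = 971/704

y_0 = S_0(0) = a_0 = 5
y_1 = S_1(0) = a_1 = -2
y_2 = S_2(0) = a_2 = 3
y_3 = S_2(2) = -2
t_q=5/2 is in segment 1 (τ=3/2); S_1(τ)=971/704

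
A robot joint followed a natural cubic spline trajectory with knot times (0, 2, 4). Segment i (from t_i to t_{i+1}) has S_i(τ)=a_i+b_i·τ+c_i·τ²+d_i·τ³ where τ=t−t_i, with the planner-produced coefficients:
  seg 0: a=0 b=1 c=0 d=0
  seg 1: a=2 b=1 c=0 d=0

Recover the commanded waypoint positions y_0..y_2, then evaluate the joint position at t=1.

y_0 = S_0(0) = a_0 = 0
y_1 = S_1(0) = a_1 = 2
y_2 = S_1(2) = 4
t_q=1 is in segment 0 (τ=1); S_0(τ)=1

y_0=0 y_1=2 y_2=4
S(1) = 1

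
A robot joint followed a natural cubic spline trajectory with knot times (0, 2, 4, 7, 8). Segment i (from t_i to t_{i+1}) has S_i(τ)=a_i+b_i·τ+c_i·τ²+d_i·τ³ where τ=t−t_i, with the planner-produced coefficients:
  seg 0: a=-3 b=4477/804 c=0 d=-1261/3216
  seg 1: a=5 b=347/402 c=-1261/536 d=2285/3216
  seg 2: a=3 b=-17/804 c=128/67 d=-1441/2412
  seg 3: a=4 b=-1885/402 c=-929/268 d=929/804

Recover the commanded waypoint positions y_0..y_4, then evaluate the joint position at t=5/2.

y_0 = S_0(0) = a_0 = -3
y_1 = S_1(0) = a_1 = 5
y_2 = S_2(0) = a_2 = 3
y_3 = S_3(0) = a_3 = 4
y_4 = S_3(1) = -3
t_q=5/2 is in segment 1 (τ=1/2); S_1(τ)=42299/8576

y_0=-3 y_1=5 y_2=3 y_3=4 y_4=-3
S(5/2) = 42299/8576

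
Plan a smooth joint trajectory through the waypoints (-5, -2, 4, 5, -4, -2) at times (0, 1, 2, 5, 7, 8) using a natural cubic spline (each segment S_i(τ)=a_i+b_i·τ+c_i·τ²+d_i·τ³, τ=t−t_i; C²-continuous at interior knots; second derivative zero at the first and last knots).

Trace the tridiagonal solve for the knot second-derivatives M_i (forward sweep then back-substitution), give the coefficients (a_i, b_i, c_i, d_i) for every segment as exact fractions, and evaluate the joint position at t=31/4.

Δ: Δ0=3, Δ1=6, Δ2=1/3, Δ3=-9/2, Δ4=2
row 1: diag=4, rhs=18; c'=1/4, d'=9/2
row 2: denom=8−1·1/4=31/4; d'=(-34−1·9/2)/(31/4)=-154/31
row 3: denom=10−3·12/31=274/31; d'=(-29−3·-154/31)/(274/31)=-437/274
row 4: denom=6−2·31/137=760/137; d'=(39−2·-437/274)/(760/137)=289/38
back: M4=289/38
back: M3=-437/274−31/137·289/38=-63/19
back: M2=-154/31−12/31·-63/19=-70/19
back: M1=9/2−1/4·-70/19=103/19
M: M0=0, M1=103/19, M2=-70/19, M3=-63/19, M4=289/38, M5=0
seg 0: a=-5, c=M0/2=0, d=(M1−M0)/(6·1)=103/114, b=Δ0−h0·(2M0+M1)/6=239/114
seg 1: a=-2, c=M1/2=103/38, d=(M2−M1)/(6·1)=-173/114, b=Δ1−h1·(2M1+M2)/6=274/57
seg 2: a=4, c=M2/2=-35/19, d=(M3−M2)/(6·3)=7/342, b=Δ2−h2·(2M2+M3)/6=647/114
seg 3: a=5, c=M3/2=-63/38, d=(M4−M3)/(6·2)=415/456, b=Δ3−h3·(2M3+M4)/6=-275/57
seg 4: a=-4, c=M4/2=289/76, d=(M5−M4)/(6·1)=-289/228, b=Δ4−h4·(2M4+M5)/6=-61/114
t_q=31/4 → seg 4, τ=3/4; S=-4+-61/114·τ+289/76·τ²+-289/228·τ³=-13605/4864

  seg 0: a=-5 b=239/114 c=0 d=103/114
  seg 1: a=-2 b=274/57 c=103/38 d=-173/114
  seg 2: a=4 b=647/114 c=-35/19 d=7/342
  seg 3: a=5 b=-275/57 c=-63/38 d=415/456
  seg 4: a=-4 b=-61/114 c=289/76 d=-289/228
S(31/4) = -13605/4864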